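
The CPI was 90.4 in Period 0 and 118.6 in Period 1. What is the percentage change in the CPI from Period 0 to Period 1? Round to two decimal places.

Change = (118.6 − 90.4) / 90.4 × 100
       = 28.2 / 90.4 × 100 = 31.1947%

31.19%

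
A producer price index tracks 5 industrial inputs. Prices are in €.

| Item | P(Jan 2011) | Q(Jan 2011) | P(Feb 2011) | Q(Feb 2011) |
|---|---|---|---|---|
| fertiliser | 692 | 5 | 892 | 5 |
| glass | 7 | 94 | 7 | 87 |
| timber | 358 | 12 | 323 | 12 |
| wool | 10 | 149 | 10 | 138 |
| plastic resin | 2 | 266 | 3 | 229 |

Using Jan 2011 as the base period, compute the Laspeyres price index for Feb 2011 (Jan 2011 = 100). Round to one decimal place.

108.1

Laspeyres price index uses base-period quantities as weights.
ΣP(Feb 2011)·Q(Jan 2011) = 892×5 + 7×94 + 323×12 + 10×149 + 3×266 = 4460 + 658 + 3876 + 1490 + 798 = 11282
ΣP(Jan 2011)·Q(Jan 2011) = 692×5 + 7×94 + 358×12 + 10×149 + 2×266 = 3460 + 658 + 4296 + 1490 + 532 = 10436
Index = 11282 / 10436 × 100 = 108.1066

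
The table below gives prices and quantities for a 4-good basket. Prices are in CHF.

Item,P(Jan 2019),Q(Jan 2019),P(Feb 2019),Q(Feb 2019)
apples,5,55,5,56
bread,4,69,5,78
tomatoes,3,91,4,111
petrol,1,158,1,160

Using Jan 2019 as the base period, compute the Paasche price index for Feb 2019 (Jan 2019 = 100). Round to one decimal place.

117.4

Paasche price index uses current-period quantities as weights.
ΣP(Feb 2019)·Q(Feb 2019) = 5×56 + 5×78 + 4×111 + 1×160 = 280 + 390 + 444 + 160 = 1274
ΣP(Jan 2019)·Q(Feb 2019) = 5×56 + 4×78 + 3×111 + 1×160 = 280 + 312 + 333 + 160 = 1085
Index = 1274 / 1085 × 100 = 117.4194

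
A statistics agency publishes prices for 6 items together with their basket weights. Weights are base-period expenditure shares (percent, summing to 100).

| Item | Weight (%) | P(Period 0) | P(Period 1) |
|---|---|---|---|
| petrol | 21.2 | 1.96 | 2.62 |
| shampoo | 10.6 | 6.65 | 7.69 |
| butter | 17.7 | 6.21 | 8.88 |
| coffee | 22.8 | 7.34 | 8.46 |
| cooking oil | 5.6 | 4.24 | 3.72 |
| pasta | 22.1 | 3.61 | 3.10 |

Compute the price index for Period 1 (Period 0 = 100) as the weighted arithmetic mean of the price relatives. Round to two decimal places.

116.08

petrol: 21.2 × (2.62/1.96) = 21.2 × 1.336735 = 28.3388
shampoo: 10.6 × (7.69/6.65) = 10.6 × 1.156391 = 12.2577
butter: 17.7 × (8.88/6.21) = 17.7 × 1.429952 = 25.3101
coffee: 22.8 × (8.46/7.34) = 22.8 × 1.152589 = 26.2790
cooking oil: 5.6 × (3.72/4.24) = 5.6 × 0.877358 = 4.9132
pasta: 22.1 × (3.10/3.61) = 22.1 × 0.858726 = 18.9778
Index = Σ wᵢ·(p₁ᵢ/p₀ᵢ) = 28.3388 + 12.2577 + 25.3101 + 26.2790 + 4.9132 + 18.9778 = 116.0767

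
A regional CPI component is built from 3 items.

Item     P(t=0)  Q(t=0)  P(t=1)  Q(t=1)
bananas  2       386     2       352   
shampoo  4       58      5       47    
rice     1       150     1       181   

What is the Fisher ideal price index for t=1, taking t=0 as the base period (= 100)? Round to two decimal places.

Laspeyres component (base-period weights):
ΣP(t=1)Q(t=0) = 2×386 + 5×58 + 1×150 = 772 + 290 + 150 = 1212
ΣP(t=0)Q(t=0) = 2×386 + 4×58 + 1×150 = 772 + 232 + 150 = 1154
L = 1212 / 1154 × 100 = 105.0260
Paasche component (current-period weights):
ΣP(t=1)Q(t=1) = 2×352 + 5×47 + 1×181 = 704 + 235 + 181 = 1120
ΣP(t=0)Q(t=1) = 2×352 + 4×47 + 1×181 = 704 + 188 + 181 = 1073
P = 1120 / 1073 × 100 = 104.3802
Fisher = √(L × P) = √(105.0260 × 104.3802) = 104.7026

104.70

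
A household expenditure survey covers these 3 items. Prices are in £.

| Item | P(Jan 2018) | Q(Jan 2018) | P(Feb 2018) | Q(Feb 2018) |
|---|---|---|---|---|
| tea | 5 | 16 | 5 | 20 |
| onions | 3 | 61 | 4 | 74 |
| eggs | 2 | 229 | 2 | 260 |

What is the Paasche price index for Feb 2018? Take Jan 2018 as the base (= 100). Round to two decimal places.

Paasche price index uses current-period quantities as weights.
ΣP(Feb 2018)·Q(Feb 2018) = 5×20 + 4×74 + 2×260 = 100 + 296 + 520 = 916
ΣP(Jan 2018)·Q(Feb 2018) = 5×20 + 3×74 + 2×260 = 100 + 222 + 520 = 842
Index = 916 / 842 × 100 = 108.7886

108.79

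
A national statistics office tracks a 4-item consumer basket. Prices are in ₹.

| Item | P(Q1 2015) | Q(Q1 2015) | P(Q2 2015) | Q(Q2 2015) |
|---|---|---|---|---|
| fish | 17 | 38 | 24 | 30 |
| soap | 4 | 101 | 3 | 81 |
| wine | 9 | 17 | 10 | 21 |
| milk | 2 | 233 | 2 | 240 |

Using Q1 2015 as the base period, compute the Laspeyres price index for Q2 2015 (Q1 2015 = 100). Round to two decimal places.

Laspeyres price index uses base-period quantities as weights.
ΣP(Q2 2015)·Q(Q1 2015) = 24×38 + 3×101 + 10×17 + 2×233 = 912 + 303 + 170 + 466 = 1851
ΣP(Q1 2015)·Q(Q1 2015) = 17×38 + 4×101 + 9×17 + 2×233 = 646 + 404 + 153 + 466 = 1669
Index = 1851 / 1669 × 100 = 110.9047

110.90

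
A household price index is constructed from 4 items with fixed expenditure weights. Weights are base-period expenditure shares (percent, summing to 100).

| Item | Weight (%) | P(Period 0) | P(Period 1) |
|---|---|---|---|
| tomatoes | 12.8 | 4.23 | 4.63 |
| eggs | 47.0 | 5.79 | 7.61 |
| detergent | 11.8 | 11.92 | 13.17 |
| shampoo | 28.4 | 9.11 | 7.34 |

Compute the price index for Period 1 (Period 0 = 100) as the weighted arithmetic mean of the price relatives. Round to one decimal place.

tomatoes: 12.8 × (4.63/4.23) = 12.8 × 1.094563 = 14.0104
eggs: 47.0 × (7.61/5.79) = 47.0 × 1.314335 = 61.7737
detergent: 11.8 × (13.17/11.92) = 11.8 × 1.104866 = 13.0374
shampoo: 28.4 × (7.34/9.11) = 28.4 × 0.805708 = 22.8821
Index = Σ wᵢ·(p₁ᵢ/p₀ᵢ) = 14.0104 + 61.7737 + 13.0374 + 22.8821 = 111.7037

111.7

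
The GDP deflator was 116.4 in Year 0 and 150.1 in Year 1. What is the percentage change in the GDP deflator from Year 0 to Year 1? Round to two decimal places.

28.95%

Change = (150.1 − 116.4) / 116.4 × 100
       = 33.7 / 116.4 × 100 = 28.9519%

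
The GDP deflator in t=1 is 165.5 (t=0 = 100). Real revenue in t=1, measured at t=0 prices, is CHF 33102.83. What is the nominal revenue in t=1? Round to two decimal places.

54785.18

Nominal = Real × (Index/100) = 33102.83 × (165.5/100)
        = 33102.83 × 1.655 = 54785.1837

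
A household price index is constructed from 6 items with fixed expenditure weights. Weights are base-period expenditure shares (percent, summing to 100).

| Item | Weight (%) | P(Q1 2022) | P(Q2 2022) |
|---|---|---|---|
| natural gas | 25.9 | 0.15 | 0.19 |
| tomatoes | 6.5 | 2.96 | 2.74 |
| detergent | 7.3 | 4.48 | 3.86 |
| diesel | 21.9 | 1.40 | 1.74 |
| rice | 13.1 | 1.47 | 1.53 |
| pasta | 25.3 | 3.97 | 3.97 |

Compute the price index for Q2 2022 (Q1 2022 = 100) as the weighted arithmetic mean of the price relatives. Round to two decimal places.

natural gas: 25.9 × (0.19/0.15) = 25.9 × 1.266667 = 32.8067
tomatoes: 6.5 × (2.74/2.96) = 6.5 × 0.925676 = 6.0169
detergent: 7.3 × (3.86/4.48) = 7.3 × 0.861607 = 6.2897
diesel: 21.9 × (1.74/1.40) = 21.9 × 1.242857 = 27.2186
rice: 13.1 × (1.53/1.47) = 13.1 × 1.040816 = 13.6347
pasta: 25.3 × (3.97/3.97) = 25.3 × 1.000000 = 25.3000
Index = Σ wᵢ·(p₁ᵢ/p₀ᵢ) = 32.8067 + 6.0169 + 6.2897 + 27.2186 + 13.6347 + 25.3000 = 111.2666

111.27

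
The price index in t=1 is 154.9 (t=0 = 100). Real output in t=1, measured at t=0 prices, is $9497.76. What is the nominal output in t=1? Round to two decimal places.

Nominal = Real × (Index/100) = 9497.76 × (154.9/100)
        = 9497.76 × 1.549 = 14712.0302

14712.03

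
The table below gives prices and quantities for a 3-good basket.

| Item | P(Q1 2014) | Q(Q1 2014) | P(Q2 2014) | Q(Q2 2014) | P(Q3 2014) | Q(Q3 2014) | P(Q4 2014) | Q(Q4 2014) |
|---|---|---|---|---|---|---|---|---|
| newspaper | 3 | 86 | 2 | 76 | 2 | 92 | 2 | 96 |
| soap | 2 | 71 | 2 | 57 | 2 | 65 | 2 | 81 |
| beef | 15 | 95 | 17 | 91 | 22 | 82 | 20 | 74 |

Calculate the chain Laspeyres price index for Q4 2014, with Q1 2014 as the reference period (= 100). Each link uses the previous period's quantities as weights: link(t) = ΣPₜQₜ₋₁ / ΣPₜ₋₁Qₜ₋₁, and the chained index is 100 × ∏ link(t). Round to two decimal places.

121.99

Link Q1 2014→Q2 2014:
ΣP(Q2 2014)Q(Q1 2014) = 2×86 + 2×71 + 17×95 = 172 + 142 + 1615 = 1929
ΣP(Q1 2014)Q(Q1 2014) = 3×86 + 2×71 + 15×95 = 258 + 142 + 1425 = 1825
link = 1929/1825 = 1.056986
Link Q2 2014→Q3 2014:
ΣP(Q3 2014)Q(Q2 2014) = 2×76 + 2×57 + 22×91 = 152 + 114 + 2002 = 2268
ΣP(Q2 2014)Q(Q2 2014) = 2×76 + 2×57 + 17×91 = 152 + 114 + 1547 = 1813
link = 2268/1813 = 1.250965
Link Q3 2014→Q4 2014:
ΣP(Q4 2014)Q(Q3 2014) = 2×92 + 2×65 + 20×82 = 184 + 130 + 1640 = 1954
ΣP(Q3 2014)Q(Q3 2014) = 2×92 + 2×65 + 22×82 = 184 + 130 + 1804 = 2118
link = 1954/2118 = 0.922568
Chained index = 100 × 1.056986 × 1.250965 × 0.922568 = 121.9869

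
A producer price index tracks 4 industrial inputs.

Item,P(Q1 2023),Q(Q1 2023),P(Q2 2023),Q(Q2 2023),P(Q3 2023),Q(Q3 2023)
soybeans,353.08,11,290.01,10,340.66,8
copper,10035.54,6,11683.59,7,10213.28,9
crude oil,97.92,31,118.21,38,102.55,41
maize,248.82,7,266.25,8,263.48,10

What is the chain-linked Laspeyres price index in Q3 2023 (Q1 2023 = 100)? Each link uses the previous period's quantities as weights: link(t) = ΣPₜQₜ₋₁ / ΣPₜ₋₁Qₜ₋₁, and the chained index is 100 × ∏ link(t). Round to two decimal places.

Link Q1 2023→Q2 2023:
ΣP(Q2 2023)Q(Q1 2023) = 290.01×11 + 11683.59×6 + 118.21×31 + 266.25×7 = 3190.11 + 70101.54 + 3664.51 + 1863.75 = 78819.91
ΣP(Q1 2023)Q(Q1 2023) = 353.08×11 + 10035.54×6 + 97.92×31 + 248.82×7 = 3883.88 + 60213.24 + 3035.52 + 1741.74 = 68874.38
link = 78819.91/68874.38 = 1.144401
Link Q2 2023→Q3 2023:
ΣP(Q3 2023)Q(Q2 2023) = 340.66×10 + 10213.28×7 + 102.55×38 + 263.48×8 = 3406.6 + 71492.96 + 3896.9 + 2107.84 = 80904.3
ΣP(Q2 2023)Q(Q2 2023) = 290.01×10 + 11683.59×7 + 118.21×38 + 266.25×8 = 2900.1 + 81785.13 + 4491.98 + 2130 = 91307.21
link = 80904.3/91307.21 = 0.886067
Chained index = 100 × 1.144401 × 0.886067 = 101.4016

101.40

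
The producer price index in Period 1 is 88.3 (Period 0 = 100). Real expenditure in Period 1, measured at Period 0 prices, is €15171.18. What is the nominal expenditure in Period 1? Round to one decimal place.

Nominal = Real × (Index/100) = 15171.18 × (88.3/100)
        = 15171.18 × 0.883 = 13396.1519

13396.2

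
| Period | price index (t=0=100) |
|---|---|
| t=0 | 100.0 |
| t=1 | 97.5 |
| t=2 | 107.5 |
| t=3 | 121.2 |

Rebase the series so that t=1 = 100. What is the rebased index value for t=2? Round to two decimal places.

Rebased(t=2) = 107.5 / 97.5 × 100 = 110.2564

110.26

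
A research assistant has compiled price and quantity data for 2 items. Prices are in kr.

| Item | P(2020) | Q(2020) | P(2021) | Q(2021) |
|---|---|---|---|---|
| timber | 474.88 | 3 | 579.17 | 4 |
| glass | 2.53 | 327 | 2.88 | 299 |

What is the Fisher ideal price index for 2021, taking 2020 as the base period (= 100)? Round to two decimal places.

Laspeyres component (base-period weights):
ΣP(2021)Q(2020) = 579.17×3 + 2.88×327 = 1737.51 + 941.76 = 2679.27
ΣP(2020)Q(2020) = 474.88×3 + 2.53×327 = 1424.64 + 827.31 = 2251.95
L = 2679.27 / 2251.95 × 100 = 118.9756
Paasche component (current-period weights):
ΣP(2021)Q(2021) = 579.17×4 + 2.88×299 = 2316.68 + 861.12 = 3177.8
ΣP(2020)Q(2021) = 474.88×4 + 2.53×299 = 1899.52 + 756.47 = 2655.99
P = 3177.8 / 2655.99 × 100 = 119.6465
Fisher = √(L × P) = √(118.9756 × 119.6465) = 119.3106

119.31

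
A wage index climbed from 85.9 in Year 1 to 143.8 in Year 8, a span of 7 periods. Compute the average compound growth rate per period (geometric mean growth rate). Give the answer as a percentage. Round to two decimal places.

Growth factor = (143.8/85.9)^(1/7) = (1.674040)^(1/7) = 1.076382
Growth rate = 1.076382 − 1 = 0.076382 = 7.6382%

7.64%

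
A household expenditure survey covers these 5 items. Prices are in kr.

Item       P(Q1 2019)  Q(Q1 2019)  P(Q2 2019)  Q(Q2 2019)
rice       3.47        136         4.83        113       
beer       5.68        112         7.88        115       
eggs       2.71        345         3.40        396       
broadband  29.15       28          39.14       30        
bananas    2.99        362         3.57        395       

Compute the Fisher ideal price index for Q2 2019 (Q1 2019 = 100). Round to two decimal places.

Laspeyres component (base-period weights):
ΣP(Q2 2019)Q(Q1 2019) = 4.83×136 + 7.88×112 + 3.40×345 + 39.14×28 + 3.57×362 = 656.88 + 882.56 + 1173 + 1095.92 + 1292.34 = 5100.7
ΣP(Q1 2019)Q(Q1 2019) = 3.47×136 + 5.68×112 + 2.71×345 + 29.15×28 + 2.99×362 = 471.92 + 636.16 + 934.95 + 816.2 + 1082.38 = 3941.61
L = 5100.7 / 3941.61 × 100 = 129.4065
Paasche component (current-period weights):
ΣP(Q2 2019)Q(Q2 2019) = 4.83×113 + 7.88×115 + 3.40×396 + 39.14×30 + 3.57×395 = 545.79 + 906.2 + 1346.4 + 1174.2 + 1410.15 = 5382.74
ΣP(Q1 2019)Q(Q2 2019) = 3.47×113 + 5.68×115 + 2.71×396 + 29.15×30 + 2.99×395 = 392.11 + 653.2 + 1073.16 + 874.5 + 1181.05 = 4174.02
P = 5382.74 / 4174.02 × 100 = 128.9582
Fisher = √(L × P) = √(129.4065 × 128.9582) = 129.1821

129.18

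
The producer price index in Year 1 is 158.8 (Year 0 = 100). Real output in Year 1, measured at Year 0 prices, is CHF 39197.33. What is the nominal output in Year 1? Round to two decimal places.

Nominal = Real × (Index/100) = 39197.33 × (158.8/100)
        = 39197.33 × 1.588 = 62245.3600

62245.36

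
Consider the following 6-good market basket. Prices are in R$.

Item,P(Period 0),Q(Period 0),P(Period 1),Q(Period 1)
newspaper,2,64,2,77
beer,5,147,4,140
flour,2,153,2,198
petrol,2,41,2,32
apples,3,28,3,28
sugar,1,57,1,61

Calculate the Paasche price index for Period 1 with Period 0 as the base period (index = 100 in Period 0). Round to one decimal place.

90.4

Paasche price index uses current-period quantities as weights.
ΣP(Period 1)·Q(Period 1) = 2×77 + 4×140 + 2×198 + 2×32 + 3×28 + 1×61 = 154 + 560 + 396 + 64 + 84 + 61 = 1319
ΣP(Period 0)·Q(Period 1) = 2×77 + 5×140 + 2×198 + 2×32 + 3×28 + 1×61 = 154 + 700 + 396 + 64 + 84 + 61 = 1459
Index = 1319 / 1459 × 100 = 90.4044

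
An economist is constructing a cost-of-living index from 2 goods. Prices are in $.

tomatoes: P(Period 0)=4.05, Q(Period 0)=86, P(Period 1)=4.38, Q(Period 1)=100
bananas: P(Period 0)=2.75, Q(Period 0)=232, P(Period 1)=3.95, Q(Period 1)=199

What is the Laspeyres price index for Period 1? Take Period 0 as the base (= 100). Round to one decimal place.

131.1

Laspeyres price index uses base-period quantities as weights.
ΣP(Period 1)·Q(Period 0) = 4.38×86 + 3.95×232 = 376.68 + 916.4 = 1293.08
ΣP(Period 0)·Q(Period 0) = 4.05×86 + 2.75×232 = 348.3 + 638 = 986.3
Index = 1293.08 / 986.3 × 100 = 131.1041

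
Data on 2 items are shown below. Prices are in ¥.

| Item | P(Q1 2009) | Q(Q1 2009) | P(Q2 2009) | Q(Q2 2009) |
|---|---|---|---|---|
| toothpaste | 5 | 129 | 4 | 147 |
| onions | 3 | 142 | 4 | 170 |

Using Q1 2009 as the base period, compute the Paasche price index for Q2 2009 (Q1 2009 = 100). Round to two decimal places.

Paasche price index uses current-period quantities as weights.
ΣP(Q2 2009)·Q(Q2 2009) = 4×147 + 4×170 = 588 + 680 = 1268
ΣP(Q1 2009)·Q(Q2 2009) = 5×147 + 3×170 = 735 + 510 = 1245
Index = 1268 / 1245 × 100 = 101.8474

101.85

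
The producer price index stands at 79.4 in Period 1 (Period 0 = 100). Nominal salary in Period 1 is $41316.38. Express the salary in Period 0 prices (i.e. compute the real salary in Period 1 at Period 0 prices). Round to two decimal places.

52035.74

Real = Nominal ÷ (Index/100) = 41316.38 ÷ (79.4/100)
     = 41316.38 ÷ 0.794 = 52035.7431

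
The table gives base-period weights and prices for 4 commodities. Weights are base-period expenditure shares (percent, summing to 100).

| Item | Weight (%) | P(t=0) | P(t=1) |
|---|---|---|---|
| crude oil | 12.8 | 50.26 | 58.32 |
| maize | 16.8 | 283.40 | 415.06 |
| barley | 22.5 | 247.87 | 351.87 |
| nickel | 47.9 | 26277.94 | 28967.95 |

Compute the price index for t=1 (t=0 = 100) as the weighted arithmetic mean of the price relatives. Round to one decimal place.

124.2

crude oil: 12.8 × (58.32/50.26) = 12.8 × 1.160366 = 14.8527
maize: 16.8 × (415.06/283.40) = 16.8 × 1.464573 = 24.6048
barley: 22.5 × (351.87/247.87) = 22.5 × 1.419575 = 31.9404
nickel: 47.9 × (28967.95/26277.94) = 47.9 × 1.102368 = 52.8034
Index = Σ wᵢ·(p₁ᵢ/p₀ᵢ) = 14.8527 + 24.6048 + 31.9404 + 52.8034 = 124.2014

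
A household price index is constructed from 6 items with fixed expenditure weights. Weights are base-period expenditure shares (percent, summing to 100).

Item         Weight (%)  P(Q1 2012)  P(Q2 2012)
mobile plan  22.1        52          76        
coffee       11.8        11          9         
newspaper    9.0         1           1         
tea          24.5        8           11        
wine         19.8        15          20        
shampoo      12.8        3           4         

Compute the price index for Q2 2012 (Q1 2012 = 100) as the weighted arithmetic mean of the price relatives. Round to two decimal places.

mobile plan: 22.1 × (76/52) = 22.1 × 1.461538 = 32.3000
coffee: 11.8 × (9/11) = 11.8 × 0.818182 = 9.6545
newspaper: 9.0 × (1/1) = 9.0 × 1.000000 = 9.0000
tea: 24.5 × (11/8) = 24.5 × 1.375000 = 33.6875
wine: 19.8 × (20/15) = 19.8 × 1.333333 = 26.4000
shampoo: 12.8 × (4/3) = 12.8 × 1.333333 = 17.0667
Index = Σ wᵢ·(p₁ᵢ/p₀ᵢ) = 32.3000 + 9.6545 + 9.0000 + 33.6875 + 26.4000 + 17.0667 = 128.1087

128.11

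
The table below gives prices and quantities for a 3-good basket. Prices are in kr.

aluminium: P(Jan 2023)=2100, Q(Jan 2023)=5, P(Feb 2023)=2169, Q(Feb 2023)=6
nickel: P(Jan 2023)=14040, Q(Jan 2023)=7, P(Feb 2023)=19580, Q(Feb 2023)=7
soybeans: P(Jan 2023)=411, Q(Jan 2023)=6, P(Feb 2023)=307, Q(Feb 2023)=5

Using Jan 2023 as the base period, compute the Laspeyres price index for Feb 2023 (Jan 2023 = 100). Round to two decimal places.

134.61

Laspeyres price index uses base-period quantities as weights.
ΣP(Feb 2023)·Q(Jan 2023) = 2169×5 + 19580×7 + 307×6 = 10845 + 137060 + 1842 = 149747
ΣP(Jan 2023)·Q(Jan 2023) = 2100×5 + 14040×7 + 411×6 = 10500 + 98280 + 2466 = 111246
Index = 149747 / 111246 × 100 = 134.6089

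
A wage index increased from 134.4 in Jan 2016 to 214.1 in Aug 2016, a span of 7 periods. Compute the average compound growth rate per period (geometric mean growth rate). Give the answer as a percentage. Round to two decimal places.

6.88%

Growth factor = (214.1/134.4)^(1/7) = (1.593006)^(1/7) = 1.068780
Growth rate = 1.068780 − 1 = 0.068780 = 6.8780%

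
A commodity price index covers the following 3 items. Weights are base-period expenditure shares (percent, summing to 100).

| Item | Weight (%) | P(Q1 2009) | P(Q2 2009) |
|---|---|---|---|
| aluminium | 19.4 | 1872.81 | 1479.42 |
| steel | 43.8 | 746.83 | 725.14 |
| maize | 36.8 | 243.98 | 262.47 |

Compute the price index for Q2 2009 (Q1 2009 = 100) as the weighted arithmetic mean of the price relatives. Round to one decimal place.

aluminium: 19.4 × (1479.42/1872.81) = 19.4 × 0.789947 = 15.3250
steel: 43.8 × (725.14/746.83) = 43.8 × 0.970957 = 42.5279
maize: 36.8 × (262.47/243.98) = 36.8 × 1.075785 = 39.5889
Index = Σ wᵢ·(p₁ᵢ/p₀ᵢ) = 15.3250 + 42.5279 + 39.5889 = 97.4418

97.4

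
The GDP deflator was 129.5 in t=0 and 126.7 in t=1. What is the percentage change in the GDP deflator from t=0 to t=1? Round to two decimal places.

-2.16%

Change = (126.7 − 129.5) / 129.5 × 100
       = -2.8 / 129.5 × 100 = -2.1622%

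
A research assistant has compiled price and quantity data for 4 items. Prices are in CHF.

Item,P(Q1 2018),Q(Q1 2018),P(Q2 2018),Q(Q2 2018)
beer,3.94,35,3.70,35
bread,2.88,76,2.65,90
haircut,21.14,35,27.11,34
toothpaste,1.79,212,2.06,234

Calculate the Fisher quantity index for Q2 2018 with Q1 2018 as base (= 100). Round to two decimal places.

Laspeyres component (base-period weights):
ΣP(Q1 2018)Q(Q2 2018) = 3.94×35 + 2.88×90 + 21.14×34 + 1.79×234 = 137.9 + 259.2 + 718.76 + 418.86 = 1534.72
ΣP(Q1 2018)Q(Q1 2018) = 3.94×35 + 2.88×76 + 21.14×35 + 1.79×212 = 137.9 + 218.88 + 739.9 + 379.48 = 1476.16
L = 1534.72 / 1476.16 × 100 = 103.9670
Paasche component (current-period weights):
ΣP(Q2 2018)Q(Q2 2018) = 3.70×35 + 2.65×90 + 27.11×34 + 2.06×234 = 129.5 + 238.5 + 921.74 + 482.04 = 1771.78
ΣP(Q2 2018)Q(Q1 2018) = 3.70×35 + 2.65×76 + 27.11×35 + 2.06×212 = 129.5 + 201.4 + 948.85 + 436.72 = 1716.47
P = 1771.78 / 1716.47 × 100 = 103.2223
Fisher = √(L × P) = √(103.9670 × 103.2223) = 103.5940

103.59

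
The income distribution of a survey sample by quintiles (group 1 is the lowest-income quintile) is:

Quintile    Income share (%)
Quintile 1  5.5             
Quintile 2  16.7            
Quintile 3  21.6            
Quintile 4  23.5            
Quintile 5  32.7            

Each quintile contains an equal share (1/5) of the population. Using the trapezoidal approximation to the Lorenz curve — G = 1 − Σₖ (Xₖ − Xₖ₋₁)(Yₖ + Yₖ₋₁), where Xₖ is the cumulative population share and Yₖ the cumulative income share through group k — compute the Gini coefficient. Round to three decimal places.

Cumulative income shares Yₖ: 0.0550, 0.2220, 0.4380, 0.6730, 1.0000
Σ (Xₖ−Xₖ₋₁)(Yₖ+Yₖ₋₁) = (1/5)(0.0550+0.0000) + (1/5)(0.2220+0.0550) + (1/5)(0.4380+0.2220) + (1/5)(0.6730+0.4380) + (1/5)(1.0000+0.6730)
  = 0.0110 + 0.0554 + 0.1320 + 0.2222 + 0.3346 = 0.7552
G = 1 − 0.7552 = 0.2448

0.245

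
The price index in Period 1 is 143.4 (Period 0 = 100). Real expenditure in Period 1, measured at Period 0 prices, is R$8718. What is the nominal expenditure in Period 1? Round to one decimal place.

Nominal = Real × (Index/100) = 8718 × (143.4/100)
        = 8718 × 1.434 = 12501.6120

12501.6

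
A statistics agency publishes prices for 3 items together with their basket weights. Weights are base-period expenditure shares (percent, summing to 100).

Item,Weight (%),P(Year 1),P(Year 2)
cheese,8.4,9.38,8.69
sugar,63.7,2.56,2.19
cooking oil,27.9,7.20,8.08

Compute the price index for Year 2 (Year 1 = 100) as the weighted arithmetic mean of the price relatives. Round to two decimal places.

93.59

cheese: 8.4 × (8.69/9.38) = 8.4 × 0.926439 = 7.7821
sugar: 63.7 × (2.19/2.56) = 63.7 × 0.855469 = 54.4934
cooking oil: 27.9 × (8.08/7.20) = 27.9 × 1.122222 = 31.3100
Index = Σ wᵢ·(p₁ᵢ/p₀ᵢ) = 7.7821 + 54.4934 + 31.3100 = 93.5854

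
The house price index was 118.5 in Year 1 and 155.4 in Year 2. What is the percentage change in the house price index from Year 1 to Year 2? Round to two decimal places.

Change = (155.4 − 118.5) / 118.5 × 100
       = 36.9 / 118.5 × 100 = 31.1392%

31.14%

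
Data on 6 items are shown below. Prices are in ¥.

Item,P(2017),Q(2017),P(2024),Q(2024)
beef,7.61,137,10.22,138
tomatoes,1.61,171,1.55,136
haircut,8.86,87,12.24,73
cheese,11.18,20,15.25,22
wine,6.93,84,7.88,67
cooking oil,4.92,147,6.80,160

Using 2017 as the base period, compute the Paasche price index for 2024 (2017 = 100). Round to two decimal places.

Paasche price index uses current-period quantities as weights.
ΣP(2024)·Q(2024) = 10.22×138 + 1.55×136 + 12.24×73 + 15.25×22 + 7.88×67 + 6.80×160 = 1410.36 + 210.8 + 893.52 + 335.5 + 527.96 + 1088 = 4466.14
ΣP(2017)·Q(2024) = 7.61×138 + 1.61×136 + 8.86×73 + 11.18×22 + 6.93×67 + 4.92×160 = 1050.18 + 218.96 + 646.78 + 245.96 + 464.31 + 787.2 = 3413.39
Index = 4466.14 / 3413.39 × 100 = 130.8418

130.84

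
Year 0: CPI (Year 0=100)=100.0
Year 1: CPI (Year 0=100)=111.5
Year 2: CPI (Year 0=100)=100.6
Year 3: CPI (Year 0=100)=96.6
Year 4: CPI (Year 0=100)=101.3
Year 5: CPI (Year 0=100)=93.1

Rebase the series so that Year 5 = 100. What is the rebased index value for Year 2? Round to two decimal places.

Rebased(Year 2) = 100.6 / 93.1 × 100 = 108.0559

108.06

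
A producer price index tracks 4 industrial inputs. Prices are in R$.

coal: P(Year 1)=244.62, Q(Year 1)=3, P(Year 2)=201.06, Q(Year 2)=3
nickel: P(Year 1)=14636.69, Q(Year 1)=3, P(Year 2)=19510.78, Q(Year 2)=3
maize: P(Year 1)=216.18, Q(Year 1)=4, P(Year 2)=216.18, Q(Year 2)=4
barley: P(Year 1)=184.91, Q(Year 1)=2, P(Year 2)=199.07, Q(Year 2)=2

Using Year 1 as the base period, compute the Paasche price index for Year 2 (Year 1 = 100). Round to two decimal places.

Paasche price index uses current-period quantities as weights.
ΣP(Year 2)·Q(Year 2) = 201.06×3 + 19510.78×3 + 216.18×4 + 199.07×2 = 603.18 + 58532.34 + 864.72 + 398.14 = 60398.38
ΣP(Year 1)·Q(Year 2) = 244.62×3 + 14636.69×3 + 216.18×4 + 184.91×2 = 733.86 + 43910.07 + 864.72 + 369.82 = 45878.47
Index = 60398.38 / 45878.47 × 100 = 131.6486

131.65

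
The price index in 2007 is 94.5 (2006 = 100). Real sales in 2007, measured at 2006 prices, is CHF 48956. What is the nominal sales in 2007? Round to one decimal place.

46263.4

Nominal = Real × (Index/100) = 48956 × (94.5/100)
        = 48956 × 0.945 = 46263.4200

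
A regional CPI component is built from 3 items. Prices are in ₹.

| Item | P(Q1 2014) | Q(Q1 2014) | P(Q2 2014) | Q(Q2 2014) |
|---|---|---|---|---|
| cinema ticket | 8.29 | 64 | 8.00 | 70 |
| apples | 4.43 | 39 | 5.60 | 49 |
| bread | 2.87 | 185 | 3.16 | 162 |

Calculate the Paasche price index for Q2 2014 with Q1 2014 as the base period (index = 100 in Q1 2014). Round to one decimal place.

Paasche price index uses current-period quantities as weights.
ΣP(Q2 2014)·Q(Q2 2014) = 8.00×70 + 5.60×49 + 3.16×162 = 560 + 274.4 + 511.92 = 1346.32
ΣP(Q1 2014)·Q(Q2 2014) = 8.29×70 + 4.43×49 + 2.87×162 = 580.3 + 217.07 + 464.94 = 1262.31
Index = 1346.32 / 1262.31 × 100 = 106.6553

106.7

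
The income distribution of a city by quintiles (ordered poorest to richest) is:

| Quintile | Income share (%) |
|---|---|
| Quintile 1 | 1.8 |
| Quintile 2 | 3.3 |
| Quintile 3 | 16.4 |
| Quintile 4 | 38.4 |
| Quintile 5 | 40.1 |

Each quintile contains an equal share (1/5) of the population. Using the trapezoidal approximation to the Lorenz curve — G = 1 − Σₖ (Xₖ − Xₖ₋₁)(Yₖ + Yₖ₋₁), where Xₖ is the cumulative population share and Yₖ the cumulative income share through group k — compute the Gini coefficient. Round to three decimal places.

0.447

Cumulative income shares Yₖ: 0.0180, 0.0510, 0.2150, 0.5990, 1.0000
Σ (Xₖ−Xₖ₋₁)(Yₖ+Yₖ₋₁) = (1/5)(0.0180+0.0000) + (1/5)(0.0510+0.0180) + (1/5)(0.2150+0.0510) + (1/5)(0.5990+0.2150) + (1/5)(1.0000+0.5990)
  = 0.0036 + 0.0138 + 0.0532 + 0.1628 + 0.3198 = 0.5532
G = 1 − 0.5532 = 0.4468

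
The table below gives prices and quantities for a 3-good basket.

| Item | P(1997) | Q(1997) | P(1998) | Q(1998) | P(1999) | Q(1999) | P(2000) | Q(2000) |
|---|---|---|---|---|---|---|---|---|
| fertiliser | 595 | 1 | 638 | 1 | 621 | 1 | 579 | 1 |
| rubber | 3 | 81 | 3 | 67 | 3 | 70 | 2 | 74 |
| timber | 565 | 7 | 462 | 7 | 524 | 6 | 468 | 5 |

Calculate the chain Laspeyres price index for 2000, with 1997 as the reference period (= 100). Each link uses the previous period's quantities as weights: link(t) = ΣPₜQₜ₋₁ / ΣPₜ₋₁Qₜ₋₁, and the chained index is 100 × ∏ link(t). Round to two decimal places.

Link 1997→1998:
ΣP(1998)Q(1997) = 638×1 + 3×81 + 462×7 = 638 + 243 + 3234 = 4115
ΣP(1997)Q(1997) = 595×1 + 3×81 + 565×7 = 595 + 243 + 3955 = 4793
link = 4115/4793 = 0.858544
Link 1998→1999:
ΣP(1999)Q(1998) = 621×1 + 3×67 + 524×7 = 621 + 201 + 3668 = 4490
ΣP(1998)Q(1998) = 638×1 + 3×67 + 462×7 = 638 + 201 + 3234 = 4073
link = 4490/4073 = 1.102382
Link 1999→2000:
ΣP(2000)Q(1999) = 579×1 + 2×70 + 468×6 = 579 + 140 + 2808 = 3527
ΣP(1999)Q(1999) = 621×1 + 3×70 + 524×6 = 621 + 210 + 3144 = 3975
link = 3527/3975 = 0.887296
Chained index = 100 × 0.858544 × 1.102382 × 0.887296 = 83.9774

83.98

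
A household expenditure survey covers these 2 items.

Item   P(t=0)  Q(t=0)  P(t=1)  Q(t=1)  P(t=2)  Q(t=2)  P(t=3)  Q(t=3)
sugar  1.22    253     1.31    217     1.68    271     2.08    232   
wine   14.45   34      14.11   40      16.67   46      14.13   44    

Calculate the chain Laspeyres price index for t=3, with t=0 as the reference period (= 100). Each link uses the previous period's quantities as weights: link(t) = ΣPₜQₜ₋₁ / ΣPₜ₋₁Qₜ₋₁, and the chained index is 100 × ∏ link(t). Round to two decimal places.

Link t=0→t=1:
ΣP(t=1)Q(t=0) = 1.31×253 + 14.11×34 = 331.43 + 479.74 = 811.17
ΣP(t=0)Q(t=0) = 1.22×253 + 14.45×34 = 308.66 + 491.3 = 799.96
link = 811.17/799.96 = 1.014013
Link t=1→t=2:
ΣP(t=2)Q(t=1) = 1.68×217 + 16.67×40 = 364.56 + 666.8 = 1031.36
ΣP(t=1)Q(t=1) = 1.31×217 + 14.11×40 = 284.27 + 564.4 = 848.67
link = 1031.36/848.67 = 1.215266
Link t=2→t=3:
ΣP(t=3)Q(t=2) = 2.08×271 + 14.13×46 = 563.68 + 649.98 = 1213.66
ΣP(t=2)Q(t=2) = 1.68×271 + 16.67×46 = 455.28 + 766.82 = 1222.1
link = 1213.66/1222.1 = 0.993094
Chained index = 100 × 1.014013 × 1.215266 × 0.993094 = 122.3786

122.38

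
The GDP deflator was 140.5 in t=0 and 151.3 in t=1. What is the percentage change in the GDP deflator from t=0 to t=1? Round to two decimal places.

Change = (151.3 − 140.5) / 140.5 × 100
       = 10.8 / 140.5 × 100 = 7.6868%

7.69%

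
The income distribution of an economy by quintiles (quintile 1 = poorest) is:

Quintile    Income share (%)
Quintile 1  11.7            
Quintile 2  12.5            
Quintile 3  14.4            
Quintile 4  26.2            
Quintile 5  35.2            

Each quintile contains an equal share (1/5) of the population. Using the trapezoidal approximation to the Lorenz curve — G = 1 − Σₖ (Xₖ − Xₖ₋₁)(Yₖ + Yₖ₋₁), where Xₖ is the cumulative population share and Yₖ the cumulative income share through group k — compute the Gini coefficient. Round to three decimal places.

0.243

Cumulative income shares Yₖ: 0.1170, 0.2420, 0.3860, 0.6480, 1.0000
Σ (Xₖ−Xₖ₋₁)(Yₖ+Yₖ₋₁) = (1/5)(0.1170+0.0000) + (1/5)(0.2420+0.1170) + (1/5)(0.3860+0.2420) + (1/5)(0.6480+0.3860) + (1/5)(1.0000+0.6480)
  = 0.0234 + 0.0718 + 0.1256 + 0.2068 + 0.3296 = 0.7572
G = 1 − 0.7572 = 0.2428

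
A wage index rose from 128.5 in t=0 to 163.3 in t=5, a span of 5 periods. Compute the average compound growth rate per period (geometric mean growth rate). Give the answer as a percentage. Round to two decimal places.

4.91%

Growth factor = (163.3/128.5)^(1/5) = (1.270817)^(1/5) = 1.049099
Growth rate = 1.049099 − 1 = 0.049099 = 4.9099%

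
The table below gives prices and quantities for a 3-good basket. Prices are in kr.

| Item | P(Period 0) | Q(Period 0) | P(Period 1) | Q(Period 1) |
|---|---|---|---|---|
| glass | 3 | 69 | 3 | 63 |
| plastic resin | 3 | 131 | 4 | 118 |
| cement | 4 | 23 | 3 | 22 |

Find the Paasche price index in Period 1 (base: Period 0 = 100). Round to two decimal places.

115.21

Paasche price index uses current-period quantities as weights.
ΣP(Period 1)·Q(Period 1) = 3×63 + 4×118 + 3×22 = 189 + 472 + 66 = 727
ΣP(Period 0)·Q(Period 1) = 3×63 + 3×118 + 4×22 = 189 + 354 + 88 = 631
Index = 727 / 631 × 100 = 115.2139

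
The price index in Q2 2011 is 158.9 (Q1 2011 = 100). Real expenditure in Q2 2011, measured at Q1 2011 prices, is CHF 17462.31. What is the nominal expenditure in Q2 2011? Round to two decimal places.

27747.61

Nominal = Real × (Index/100) = 17462.31 × (158.9/100)
        = 17462.31 × 1.589 = 27747.6106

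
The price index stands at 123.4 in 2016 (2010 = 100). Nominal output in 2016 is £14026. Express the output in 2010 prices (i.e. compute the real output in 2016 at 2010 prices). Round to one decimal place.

11366.3

Real = Nominal ÷ (Index/100) = 14026 ÷ (123.4/100)
     = 14026 ÷ 1.234 = 11366.2885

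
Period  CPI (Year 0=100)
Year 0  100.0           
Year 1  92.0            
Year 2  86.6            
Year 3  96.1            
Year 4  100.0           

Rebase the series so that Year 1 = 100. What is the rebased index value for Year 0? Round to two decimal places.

Rebased(Year 0) = 100.0 / 92.0 × 100 = 108.6957

108.70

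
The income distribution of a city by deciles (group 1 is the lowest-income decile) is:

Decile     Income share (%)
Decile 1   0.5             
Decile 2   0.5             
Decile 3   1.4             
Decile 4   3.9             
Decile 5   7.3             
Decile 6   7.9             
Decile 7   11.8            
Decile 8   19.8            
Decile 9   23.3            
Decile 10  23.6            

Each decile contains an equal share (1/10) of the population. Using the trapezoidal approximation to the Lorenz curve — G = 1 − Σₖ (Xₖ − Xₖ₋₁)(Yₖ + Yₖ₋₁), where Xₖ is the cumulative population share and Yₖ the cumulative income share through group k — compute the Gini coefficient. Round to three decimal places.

Cumulative income shares Yₖ: 0.0050, 0.0100, 0.0240, 0.0630, 0.1360, 0.2150, 0.3330, 0.5310, 0.7640, 1.0000
Σ (Xₖ−Xₖ₋₁)(Yₖ+Yₖ₋₁) = (1/10)(0.0050+0.0000) + (1/10)(0.0100+0.0050) + (1/10)(0.0240+0.0100) + (1/10)(0.0630+0.0240) + (1/10)(0.1360+0.0630) + (1/10)(0.2150+0.1360) + (1/10)(0.3330+0.2150) + (1/10)(0.5310+0.3330) + (1/10)(0.7640+0.5310) + (1/10)(1.0000+0.7640)
  = 0.0005 + 0.0015 + 0.0034 + 0.0087 + 0.0199 + 0.0351 + 0.0548 + 0.0864 + 0.1295 + 0.1764 = 0.5162
G = 1 − 0.5162 = 0.4838

0.484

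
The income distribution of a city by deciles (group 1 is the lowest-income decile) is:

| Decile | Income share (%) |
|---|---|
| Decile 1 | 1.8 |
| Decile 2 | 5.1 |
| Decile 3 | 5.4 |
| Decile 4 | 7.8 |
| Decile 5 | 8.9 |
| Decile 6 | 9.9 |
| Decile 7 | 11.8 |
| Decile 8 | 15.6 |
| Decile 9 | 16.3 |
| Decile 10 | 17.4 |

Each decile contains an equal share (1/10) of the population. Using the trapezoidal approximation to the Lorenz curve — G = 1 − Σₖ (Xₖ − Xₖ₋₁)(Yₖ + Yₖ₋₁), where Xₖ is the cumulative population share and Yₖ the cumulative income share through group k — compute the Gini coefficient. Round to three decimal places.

0.283

Cumulative income shares Yₖ: 0.0180, 0.0690, 0.1230, 0.2010, 0.2900, 0.3890, 0.5070, 0.6630, 0.8260, 1.0000
Σ (Xₖ−Xₖ₋₁)(Yₖ+Yₖ₋₁) = (1/10)(0.0180+0.0000) + (1/10)(0.0690+0.0180) + (1/10)(0.1230+0.0690) + (1/10)(0.2010+0.1230) + (1/10)(0.2900+0.2010) + (1/10)(0.3890+0.2900) + (1/10)(0.5070+0.3890) + (1/10)(0.6630+0.5070) + (1/10)(0.8260+0.6630) + (1/10)(1.0000+0.8260)
  = 0.0018 + 0.0087 + 0.0192 + 0.0324 + 0.0491 + 0.0679 + 0.0896 + 0.1170 + 0.1489 + 0.1826 = 0.7172
G = 1 − 0.7172 = 0.2828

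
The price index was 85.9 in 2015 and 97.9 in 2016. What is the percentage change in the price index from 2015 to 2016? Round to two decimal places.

13.97%

Change = (97.9 − 85.9) / 85.9 × 100
       = 12.0 / 85.9 × 100 = 13.9697%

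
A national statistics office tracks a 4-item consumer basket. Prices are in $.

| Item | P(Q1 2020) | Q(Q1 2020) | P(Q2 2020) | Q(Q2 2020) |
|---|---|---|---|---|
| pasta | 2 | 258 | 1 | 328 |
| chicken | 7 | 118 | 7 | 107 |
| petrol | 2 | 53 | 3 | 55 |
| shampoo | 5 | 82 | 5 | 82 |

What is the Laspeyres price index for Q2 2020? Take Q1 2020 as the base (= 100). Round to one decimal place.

Laspeyres price index uses base-period quantities as weights.
ΣP(Q2 2020)·Q(Q1 2020) = 1×258 + 7×118 + 3×53 + 5×82 = 258 + 826 + 159 + 410 = 1653
ΣP(Q1 2020)·Q(Q1 2020) = 2×258 + 7×118 + 2×53 + 5×82 = 516 + 826 + 106 + 410 = 1858
Index = 1653 / 1858 × 100 = 88.9666

89.0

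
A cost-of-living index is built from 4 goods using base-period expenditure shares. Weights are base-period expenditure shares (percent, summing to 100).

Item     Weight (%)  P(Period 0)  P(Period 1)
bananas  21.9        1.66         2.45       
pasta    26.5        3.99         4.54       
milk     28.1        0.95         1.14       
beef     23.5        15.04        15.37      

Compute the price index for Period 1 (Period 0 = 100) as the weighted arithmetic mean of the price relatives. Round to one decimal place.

120.2

bananas: 21.9 × (2.45/1.66) = 21.9 × 1.475904 = 32.3223
pasta: 26.5 × (4.54/3.99) = 26.5 × 1.137845 = 30.1529
milk: 28.1 × (1.14/0.95) = 28.1 × 1.200000 = 33.7200
beef: 23.5 × (15.37/15.04) = 23.5 × 1.021941 = 24.0156
Index = Σ wᵢ·(p₁ᵢ/p₀ᵢ) = 32.3223 + 30.1529 + 33.7200 + 24.0156 = 120.2108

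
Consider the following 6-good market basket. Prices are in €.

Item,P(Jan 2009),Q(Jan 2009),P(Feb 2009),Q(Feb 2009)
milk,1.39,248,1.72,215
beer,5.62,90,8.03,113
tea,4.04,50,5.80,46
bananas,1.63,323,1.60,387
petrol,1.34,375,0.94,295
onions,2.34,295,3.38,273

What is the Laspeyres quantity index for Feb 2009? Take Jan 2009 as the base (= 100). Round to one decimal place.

Laspeyres quantity index uses base-period prices as weights.
ΣP(Jan 2009)·Q(Feb 2009) = 1.39×215 + 5.62×113 + 4.04×46 + 1.63×387 + 1.34×295 + 2.34×273 = 298.85 + 635.06 + 185.84 + 630.81 + 395.3 + 638.82 = 2784.68
ΣP(Jan 2009)·Q(Jan 2009) = 1.39×248 + 5.62×90 + 4.04×50 + 1.63×323 + 1.34×375 + 2.34×295 = 344.72 + 505.8 + 202 + 526.49 + 502.5 + 690.3 = 2771.81
Index = 2784.68 / 2771.81 × 100 = 100.4643

100.5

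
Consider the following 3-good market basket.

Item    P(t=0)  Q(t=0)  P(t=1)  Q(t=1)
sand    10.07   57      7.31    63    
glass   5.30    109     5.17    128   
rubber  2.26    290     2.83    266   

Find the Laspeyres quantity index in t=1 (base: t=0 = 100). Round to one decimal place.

105.9

Laspeyres quantity index uses base-period prices as weights.
ΣP(t=0)·Q(t=1) = 10.07×63 + 5.30×128 + 2.26×266 = 634.41 + 678.4 + 601.16 = 1913.97
ΣP(t=0)·Q(t=0) = 10.07×57 + 5.30×109 + 2.26×290 = 573.99 + 577.7 + 655.4 = 1807.09
Index = 1913.97 / 1807.09 × 100 = 105.9145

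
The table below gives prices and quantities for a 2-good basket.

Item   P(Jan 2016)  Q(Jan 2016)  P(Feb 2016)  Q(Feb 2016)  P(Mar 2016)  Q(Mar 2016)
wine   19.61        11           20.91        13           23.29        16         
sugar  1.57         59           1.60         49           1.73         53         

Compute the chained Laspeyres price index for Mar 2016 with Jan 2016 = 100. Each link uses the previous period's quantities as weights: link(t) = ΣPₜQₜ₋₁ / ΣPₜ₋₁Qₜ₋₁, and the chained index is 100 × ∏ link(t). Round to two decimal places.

116.42

Link Jan 2016→Feb 2016:
ΣP(Feb 2016)Q(Jan 2016) = 20.91×11 + 1.60×59 = 230.01 + 94.4 = 324.41
ΣP(Jan 2016)Q(Jan 2016) = 19.61×11 + 1.57×59 = 215.71 + 92.63 = 308.34
link = 324.41/308.34 = 1.052118
Link Feb 2016→Mar 2016:
ΣP(Mar 2016)Q(Feb 2016) = 23.29×13 + 1.73×49 = 302.77 + 84.77 = 387.54
ΣP(Feb 2016)Q(Feb 2016) = 20.91×13 + 1.60×49 = 271.83 + 78.4 = 350.23
link = 387.54/350.23 = 1.106530
Chained index = 100 × 1.052118 × 1.106530 = 116.4200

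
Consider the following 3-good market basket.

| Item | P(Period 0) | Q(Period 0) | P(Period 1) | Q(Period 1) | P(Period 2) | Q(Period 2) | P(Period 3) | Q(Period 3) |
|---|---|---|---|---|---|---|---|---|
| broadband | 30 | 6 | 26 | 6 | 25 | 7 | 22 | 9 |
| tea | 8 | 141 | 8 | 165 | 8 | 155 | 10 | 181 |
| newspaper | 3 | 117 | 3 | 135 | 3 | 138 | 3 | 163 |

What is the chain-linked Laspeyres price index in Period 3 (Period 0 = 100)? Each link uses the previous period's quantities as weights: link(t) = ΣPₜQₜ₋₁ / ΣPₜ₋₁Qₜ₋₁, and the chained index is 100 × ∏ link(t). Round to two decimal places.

113.76

Link Period 0→Period 1:
ΣP(Period 1)Q(Period 0) = 26×6 + 8×141 + 3×117 = 156 + 1128 + 351 = 1635
ΣP(Period 0)Q(Period 0) = 30×6 + 8×141 + 3×117 = 180 + 1128 + 351 = 1659
link = 1635/1659 = 0.985533
Link Period 1→Period 2:
ΣP(Period 2)Q(Period 1) = 25×6 + 8×165 + 3×135 = 150 + 1320 + 405 = 1875
ΣP(Period 1)Q(Period 1) = 26×6 + 8×165 + 3×135 = 156 + 1320 + 405 = 1881
link = 1875/1881 = 0.996810
Link Period 2→Period 3:
ΣP(Period 3)Q(Period 2) = 22×7 + 10×155 + 3×138 = 154 + 1550 + 414 = 2118
ΣP(Period 2)Q(Period 2) = 25×7 + 8×155 + 3×138 = 175 + 1240 + 414 = 1829
link = 2118/1829 = 1.158010
Chained index = 100 × 0.985533 × 0.996810 × 1.158010 = 113.7617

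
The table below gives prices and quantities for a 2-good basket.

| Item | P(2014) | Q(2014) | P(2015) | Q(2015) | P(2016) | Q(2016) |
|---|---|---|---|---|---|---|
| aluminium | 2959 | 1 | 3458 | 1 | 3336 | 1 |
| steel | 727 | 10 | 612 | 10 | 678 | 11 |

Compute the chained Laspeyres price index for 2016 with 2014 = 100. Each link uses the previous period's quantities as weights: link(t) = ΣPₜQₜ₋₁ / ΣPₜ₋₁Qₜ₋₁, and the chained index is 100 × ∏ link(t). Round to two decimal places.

98.90

Link 2014→2015:
ΣP(2015)Q(2014) = 3458×1 + 612×10 = 3458 + 6120 = 9578
ΣP(2014)Q(2014) = 2959×1 + 727×10 = 2959 + 7270 = 10229
link = 9578/10229 = 0.936357
Link 2015→2016:
ΣP(2016)Q(2015) = 3336×1 + 678×10 = 3336 + 6780 = 10116
ΣP(2015)Q(2015) = 3458×1 + 612×10 = 3458 + 6120 = 9578
link = 10116/9578 = 1.056170
Chained index = 100 × 0.936357 × 1.056170 = 98.8953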